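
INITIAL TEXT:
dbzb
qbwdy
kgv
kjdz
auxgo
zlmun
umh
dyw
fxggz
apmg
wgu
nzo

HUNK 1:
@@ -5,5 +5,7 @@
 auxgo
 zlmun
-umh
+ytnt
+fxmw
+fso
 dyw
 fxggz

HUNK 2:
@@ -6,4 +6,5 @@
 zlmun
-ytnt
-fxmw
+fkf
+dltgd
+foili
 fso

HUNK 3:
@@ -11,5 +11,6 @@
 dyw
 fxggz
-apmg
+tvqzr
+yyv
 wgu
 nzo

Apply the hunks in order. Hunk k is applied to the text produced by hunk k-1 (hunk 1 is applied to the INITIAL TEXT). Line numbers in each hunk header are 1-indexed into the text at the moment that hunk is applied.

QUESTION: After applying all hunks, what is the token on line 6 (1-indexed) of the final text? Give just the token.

Answer: zlmun

Derivation:
Hunk 1: at line 5 remove [umh] add [ytnt,fxmw,fso] -> 14 lines: dbzb qbwdy kgv kjdz auxgo zlmun ytnt fxmw fso dyw fxggz apmg wgu nzo
Hunk 2: at line 6 remove [ytnt,fxmw] add [fkf,dltgd,foili] -> 15 lines: dbzb qbwdy kgv kjdz auxgo zlmun fkf dltgd foili fso dyw fxggz apmg wgu nzo
Hunk 3: at line 11 remove [apmg] add [tvqzr,yyv] -> 16 lines: dbzb qbwdy kgv kjdz auxgo zlmun fkf dltgd foili fso dyw fxggz tvqzr yyv wgu nzo
Final line 6: zlmun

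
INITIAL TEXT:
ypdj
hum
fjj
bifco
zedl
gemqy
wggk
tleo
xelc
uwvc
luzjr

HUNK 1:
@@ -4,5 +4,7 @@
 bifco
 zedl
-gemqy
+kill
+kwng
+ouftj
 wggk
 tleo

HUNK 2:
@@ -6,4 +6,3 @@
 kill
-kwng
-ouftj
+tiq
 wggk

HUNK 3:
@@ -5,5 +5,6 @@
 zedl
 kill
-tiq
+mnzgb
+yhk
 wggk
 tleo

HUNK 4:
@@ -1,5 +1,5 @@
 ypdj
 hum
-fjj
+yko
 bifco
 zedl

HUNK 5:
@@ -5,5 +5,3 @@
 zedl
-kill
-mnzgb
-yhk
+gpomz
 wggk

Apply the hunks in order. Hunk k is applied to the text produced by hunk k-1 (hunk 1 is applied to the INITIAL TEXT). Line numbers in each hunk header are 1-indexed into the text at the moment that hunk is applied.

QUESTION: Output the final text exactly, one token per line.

Hunk 1: at line 4 remove [gemqy] add [kill,kwng,ouftj] -> 13 lines: ypdj hum fjj bifco zedl kill kwng ouftj wggk tleo xelc uwvc luzjr
Hunk 2: at line 6 remove [kwng,ouftj] add [tiq] -> 12 lines: ypdj hum fjj bifco zedl kill tiq wggk tleo xelc uwvc luzjr
Hunk 3: at line 5 remove [tiq] add [mnzgb,yhk] -> 13 lines: ypdj hum fjj bifco zedl kill mnzgb yhk wggk tleo xelc uwvc luzjr
Hunk 4: at line 1 remove [fjj] add [yko] -> 13 lines: ypdj hum yko bifco zedl kill mnzgb yhk wggk tleo xelc uwvc luzjr
Hunk 5: at line 5 remove [kill,mnzgb,yhk] add [gpomz] -> 11 lines: ypdj hum yko bifco zedl gpomz wggk tleo xelc uwvc luzjr

Answer: ypdj
hum
yko
bifco
zedl
gpomz
wggk
tleo
xelc
uwvc
luzjr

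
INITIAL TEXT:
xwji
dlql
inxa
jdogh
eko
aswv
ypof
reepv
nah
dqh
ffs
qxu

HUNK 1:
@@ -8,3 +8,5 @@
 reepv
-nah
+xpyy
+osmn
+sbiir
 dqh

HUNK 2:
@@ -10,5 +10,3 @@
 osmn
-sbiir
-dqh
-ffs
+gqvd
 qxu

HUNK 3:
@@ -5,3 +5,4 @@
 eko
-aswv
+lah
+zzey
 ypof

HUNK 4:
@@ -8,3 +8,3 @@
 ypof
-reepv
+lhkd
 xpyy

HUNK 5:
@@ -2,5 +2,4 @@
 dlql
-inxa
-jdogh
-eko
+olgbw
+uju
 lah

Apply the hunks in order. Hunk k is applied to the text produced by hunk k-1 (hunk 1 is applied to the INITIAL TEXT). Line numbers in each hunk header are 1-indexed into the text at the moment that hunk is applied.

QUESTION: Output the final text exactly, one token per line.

Hunk 1: at line 8 remove [nah] add [xpyy,osmn,sbiir] -> 14 lines: xwji dlql inxa jdogh eko aswv ypof reepv xpyy osmn sbiir dqh ffs qxu
Hunk 2: at line 10 remove [sbiir,dqh,ffs] add [gqvd] -> 12 lines: xwji dlql inxa jdogh eko aswv ypof reepv xpyy osmn gqvd qxu
Hunk 3: at line 5 remove [aswv] add [lah,zzey] -> 13 lines: xwji dlql inxa jdogh eko lah zzey ypof reepv xpyy osmn gqvd qxu
Hunk 4: at line 8 remove [reepv] add [lhkd] -> 13 lines: xwji dlql inxa jdogh eko lah zzey ypof lhkd xpyy osmn gqvd qxu
Hunk 5: at line 2 remove [inxa,jdogh,eko] add [olgbw,uju] -> 12 lines: xwji dlql olgbw uju lah zzey ypof lhkd xpyy osmn gqvd qxu

Answer: xwji
dlql
olgbw
uju
lah
zzey
ypof
lhkd
xpyy
osmn
gqvd
qxu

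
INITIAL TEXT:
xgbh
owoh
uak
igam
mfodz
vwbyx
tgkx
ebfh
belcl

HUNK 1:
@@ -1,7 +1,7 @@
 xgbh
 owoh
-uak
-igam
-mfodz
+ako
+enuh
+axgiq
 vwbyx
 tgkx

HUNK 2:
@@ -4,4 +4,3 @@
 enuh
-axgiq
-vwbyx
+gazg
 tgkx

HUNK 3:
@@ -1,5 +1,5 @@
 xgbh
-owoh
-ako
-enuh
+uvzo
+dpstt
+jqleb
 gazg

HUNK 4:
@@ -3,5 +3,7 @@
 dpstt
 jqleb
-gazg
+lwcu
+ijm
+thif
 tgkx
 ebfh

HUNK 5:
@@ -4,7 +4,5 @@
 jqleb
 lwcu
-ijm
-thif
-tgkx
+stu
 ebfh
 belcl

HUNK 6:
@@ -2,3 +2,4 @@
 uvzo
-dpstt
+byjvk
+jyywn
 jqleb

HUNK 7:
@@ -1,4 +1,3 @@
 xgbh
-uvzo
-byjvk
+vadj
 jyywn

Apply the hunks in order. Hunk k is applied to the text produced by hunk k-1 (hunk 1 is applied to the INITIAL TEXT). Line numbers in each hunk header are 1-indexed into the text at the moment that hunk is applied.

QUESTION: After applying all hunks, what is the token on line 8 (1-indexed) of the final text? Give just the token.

Answer: belcl

Derivation:
Hunk 1: at line 1 remove [uak,igam,mfodz] add [ako,enuh,axgiq] -> 9 lines: xgbh owoh ako enuh axgiq vwbyx tgkx ebfh belcl
Hunk 2: at line 4 remove [axgiq,vwbyx] add [gazg] -> 8 lines: xgbh owoh ako enuh gazg tgkx ebfh belcl
Hunk 3: at line 1 remove [owoh,ako,enuh] add [uvzo,dpstt,jqleb] -> 8 lines: xgbh uvzo dpstt jqleb gazg tgkx ebfh belcl
Hunk 4: at line 3 remove [gazg] add [lwcu,ijm,thif] -> 10 lines: xgbh uvzo dpstt jqleb lwcu ijm thif tgkx ebfh belcl
Hunk 5: at line 4 remove [ijm,thif,tgkx] add [stu] -> 8 lines: xgbh uvzo dpstt jqleb lwcu stu ebfh belcl
Hunk 6: at line 2 remove [dpstt] add [byjvk,jyywn] -> 9 lines: xgbh uvzo byjvk jyywn jqleb lwcu stu ebfh belcl
Hunk 7: at line 1 remove [uvzo,byjvk] add [vadj] -> 8 lines: xgbh vadj jyywn jqleb lwcu stu ebfh belcl
Final line 8: belcl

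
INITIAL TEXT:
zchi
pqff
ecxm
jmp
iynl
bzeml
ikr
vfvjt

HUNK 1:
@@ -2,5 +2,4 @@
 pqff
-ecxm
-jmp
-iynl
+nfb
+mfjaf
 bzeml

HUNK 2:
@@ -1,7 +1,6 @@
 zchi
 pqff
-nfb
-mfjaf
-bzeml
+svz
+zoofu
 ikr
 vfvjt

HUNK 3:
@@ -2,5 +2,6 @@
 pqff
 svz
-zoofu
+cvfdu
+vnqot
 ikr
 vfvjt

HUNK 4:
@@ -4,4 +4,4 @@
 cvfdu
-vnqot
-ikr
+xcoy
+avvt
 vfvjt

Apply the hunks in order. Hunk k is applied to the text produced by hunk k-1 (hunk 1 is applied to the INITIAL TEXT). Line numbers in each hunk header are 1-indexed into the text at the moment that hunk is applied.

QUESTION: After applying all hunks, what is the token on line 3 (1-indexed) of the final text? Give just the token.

Hunk 1: at line 2 remove [ecxm,jmp,iynl] add [nfb,mfjaf] -> 7 lines: zchi pqff nfb mfjaf bzeml ikr vfvjt
Hunk 2: at line 1 remove [nfb,mfjaf,bzeml] add [svz,zoofu] -> 6 lines: zchi pqff svz zoofu ikr vfvjt
Hunk 3: at line 2 remove [zoofu] add [cvfdu,vnqot] -> 7 lines: zchi pqff svz cvfdu vnqot ikr vfvjt
Hunk 4: at line 4 remove [vnqot,ikr] add [xcoy,avvt] -> 7 lines: zchi pqff svz cvfdu xcoy avvt vfvjt
Final line 3: svz

Answer: svz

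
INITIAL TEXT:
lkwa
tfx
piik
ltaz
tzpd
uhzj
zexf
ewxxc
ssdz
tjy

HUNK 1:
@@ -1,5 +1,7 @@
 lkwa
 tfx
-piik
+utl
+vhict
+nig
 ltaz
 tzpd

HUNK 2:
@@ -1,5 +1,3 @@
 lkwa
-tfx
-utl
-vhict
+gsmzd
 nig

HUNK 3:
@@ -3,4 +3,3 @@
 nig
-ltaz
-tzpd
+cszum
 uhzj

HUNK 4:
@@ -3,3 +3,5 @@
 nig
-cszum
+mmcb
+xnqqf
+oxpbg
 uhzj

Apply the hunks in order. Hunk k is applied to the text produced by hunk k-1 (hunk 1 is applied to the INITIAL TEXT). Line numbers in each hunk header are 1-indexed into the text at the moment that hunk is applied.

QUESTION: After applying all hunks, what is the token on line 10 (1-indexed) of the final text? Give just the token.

Hunk 1: at line 1 remove [piik] add [utl,vhict,nig] -> 12 lines: lkwa tfx utl vhict nig ltaz tzpd uhzj zexf ewxxc ssdz tjy
Hunk 2: at line 1 remove [tfx,utl,vhict] add [gsmzd] -> 10 lines: lkwa gsmzd nig ltaz tzpd uhzj zexf ewxxc ssdz tjy
Hunk 3: at line 3 remove [ltaz,tzpd] add [cszum] -> 9 lines: lkwa gsmzd nig cszum uhzj zexf ewxxc ssdz tjy
Hunk 4: at line 3 remove [cszum] add [mmcb,xnqqf,oxpbg] -> 11 lines: lkwa gsmzd nig mmcb xnqqf oxpbg uhzj zexf ewxxc ssdz tjy
Final line 10: ssdz

Answer: ssdz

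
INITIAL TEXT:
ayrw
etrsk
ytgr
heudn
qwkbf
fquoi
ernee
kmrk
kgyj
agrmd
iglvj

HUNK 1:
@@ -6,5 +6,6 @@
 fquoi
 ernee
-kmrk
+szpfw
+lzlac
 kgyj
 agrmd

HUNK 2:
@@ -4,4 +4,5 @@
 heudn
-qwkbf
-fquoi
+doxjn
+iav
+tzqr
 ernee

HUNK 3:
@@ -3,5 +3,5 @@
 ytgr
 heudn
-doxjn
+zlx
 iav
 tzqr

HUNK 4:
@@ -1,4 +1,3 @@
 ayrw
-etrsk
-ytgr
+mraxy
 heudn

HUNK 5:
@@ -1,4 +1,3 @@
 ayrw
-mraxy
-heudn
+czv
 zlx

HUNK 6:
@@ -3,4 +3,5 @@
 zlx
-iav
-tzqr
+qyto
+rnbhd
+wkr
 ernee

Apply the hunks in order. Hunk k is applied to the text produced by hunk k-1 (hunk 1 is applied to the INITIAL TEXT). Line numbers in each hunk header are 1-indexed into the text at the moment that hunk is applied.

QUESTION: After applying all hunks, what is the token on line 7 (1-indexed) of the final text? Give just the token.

Hunk 1: at line 6 remove [kmrk] add [szpfw,lzlac] -> 12 lines: ayrw etrsk ytgr heudn qwkbf fquoi ernee szpfw lzlac kgyj agrmd iglvj
Hunk 2: at line 4 remove [qwkbf,fquoi] add [doxjn,iav,tzqr] -> 13 lines: ayrw etrsk ytgr heudn doxjn iav tzqr ernee szpfw lzlac kgyj agrmd iglvj
Hunk 3: at line 3 remove [doxjn] add [zlx] -> 13 lines: ayrw etrsk ytgr heudn zlx iav tzqr ernee szpfw lzlac kgyj agrmd iglvj
Hunk 4: at line 1 remove [etrsk,ytgr] add [mraxy] -> 12 lines: ayrw mraxy heudn zlx iav tzqr ernee szpfw lzlac kgyj agrmd iglvj
Hunk 5: at line 1 remove [mraxy,heudn] add [czv] -> 11 lines: ayrw czv zlx iav tzqr ernee szpfw lzlac kgyj agrmd iglvj
Hunk 6: at line 3 remove [iav,tzqr] add [qyto,rnbhd,wkr] -> 12 lines: ayrw czv zlx qyto rnbhd wkr ernee szpfw lzlac kgyj agrmd iglvj
Final line 7: ernee

Answer: ernee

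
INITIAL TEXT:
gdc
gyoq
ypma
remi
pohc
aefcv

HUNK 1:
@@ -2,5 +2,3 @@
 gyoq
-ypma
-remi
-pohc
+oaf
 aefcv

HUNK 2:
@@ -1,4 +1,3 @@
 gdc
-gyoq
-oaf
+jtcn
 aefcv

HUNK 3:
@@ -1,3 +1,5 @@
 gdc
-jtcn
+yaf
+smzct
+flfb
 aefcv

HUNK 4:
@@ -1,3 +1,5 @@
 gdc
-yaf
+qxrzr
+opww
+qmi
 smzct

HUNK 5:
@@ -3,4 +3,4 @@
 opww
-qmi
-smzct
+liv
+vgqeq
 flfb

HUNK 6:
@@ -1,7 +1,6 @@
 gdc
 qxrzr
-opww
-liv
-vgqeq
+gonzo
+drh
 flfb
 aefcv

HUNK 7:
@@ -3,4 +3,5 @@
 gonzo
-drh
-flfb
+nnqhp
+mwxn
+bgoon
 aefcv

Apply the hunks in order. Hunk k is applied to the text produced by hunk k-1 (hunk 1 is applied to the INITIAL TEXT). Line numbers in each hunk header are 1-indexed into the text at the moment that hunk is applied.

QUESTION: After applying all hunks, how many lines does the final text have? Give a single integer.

Answer: 7

Derivation:
Hunk 1: at line 2 remove [ypma,remi,pohc] add [oaf] -> 4 lines: gdc gyoq oaf aefcv
Hunk 2: at line 1 remove [gyoq,oaf] add [jtcn] -> 3 lines: gdc jtcn aefcv
Hunk 3: at line 1 remove [jtcn] add [yaf,smzct,flfb] -> 5 lines: gdc yaf smzct flfb aefcv
Hunk 4: at line 1 remove [yaf] add [qxrzr,opww,qmi] -> 7 lines: gdc qxrzr opww qmi smzct flfb aefcv
Hunk 5: at line 3 remove [qmi,smzct] add [liv,vgqeq] -> 7 lines: gdc qxrzr opww liv vgqeq flfb aefcv
Hunk 6: at line 1 remove [opww,liv,vgqeq] add [gonzo,drh] -> 6 lines: gdc qxrzr gonzo drh flfb aefcv
Hunk 7: at line 3 remove [drh,flfb] add [nnqhp,mwxn,bgoon] -> 7 lines: gdc qxrzr gonzo nnqhp mwxn bgoon aefcv
Final line count: 7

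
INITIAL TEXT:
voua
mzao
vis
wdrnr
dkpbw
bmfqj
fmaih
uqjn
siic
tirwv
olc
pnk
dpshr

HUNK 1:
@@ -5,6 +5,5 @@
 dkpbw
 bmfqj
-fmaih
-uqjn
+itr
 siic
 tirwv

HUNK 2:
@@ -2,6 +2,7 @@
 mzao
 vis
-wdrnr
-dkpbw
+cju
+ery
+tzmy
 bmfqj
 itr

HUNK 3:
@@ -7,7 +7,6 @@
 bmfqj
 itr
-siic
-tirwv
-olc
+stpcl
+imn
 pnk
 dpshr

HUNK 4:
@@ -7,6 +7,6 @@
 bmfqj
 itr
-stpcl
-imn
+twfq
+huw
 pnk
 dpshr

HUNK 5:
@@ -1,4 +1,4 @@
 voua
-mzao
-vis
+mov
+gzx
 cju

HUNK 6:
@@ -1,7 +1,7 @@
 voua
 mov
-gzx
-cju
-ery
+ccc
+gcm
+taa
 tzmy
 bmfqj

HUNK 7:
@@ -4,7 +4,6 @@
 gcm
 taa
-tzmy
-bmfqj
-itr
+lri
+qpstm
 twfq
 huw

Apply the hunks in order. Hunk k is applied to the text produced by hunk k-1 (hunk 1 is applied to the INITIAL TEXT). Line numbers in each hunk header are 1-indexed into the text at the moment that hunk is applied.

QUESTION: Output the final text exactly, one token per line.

Hunk 1: at line 5 remove [fmaih,uqjn] add [itr] -> 12 lines: voua mzao vis wdrnr dkpbw bmfqj itr siic tirwv olc pnk dpshr
Hunk 2: at line 2 remove [wdrnr,dkpbw] add [cju,ery,tzmy] -> 13 lines: voua mzao vis cju ery tzmy bmfqj itr siic tirwv olc pnk dpshr
Hunk 3: at line 7 remove [siic,tirwv,olc] add [stpcl,imn] -> 12 lines: voua mzao vis cju ery tzmy bmfqj itr stpcl imn pnk dpshr
Hunk 4: at line 7 remove [stpcl,imn] add [twfq,huw] -> 12 lines: voua mzao vis cju ery tzmy bmfqj itr twfq huw pnk dpshr
Hunk 5: at line 1 remove [mzao,vis] add [mov,gzx] -> 12 lines: voua mov gzx cju ery tzmy bmfqj itr twfq huw pnk dpshr
Hunk 6: at line 1 remove [gzx,cju,ery] add [ccc,gcm,taa] -> 12 lines: voua mov ccc gcm taa tzmy bmfqj itr twfq huw pnk dpshr
Hunk 7: at line 4 remove [tzmy,bmfqj,itr] add [lri,qpstm] -> 11 lines: voua mov ccc gcm taa lri qpstm twfq huw pnk dpshr

Answer: voua
mov
ccc
gcm
taa
lri
qpstm
twfq
huw
pnk
dpshr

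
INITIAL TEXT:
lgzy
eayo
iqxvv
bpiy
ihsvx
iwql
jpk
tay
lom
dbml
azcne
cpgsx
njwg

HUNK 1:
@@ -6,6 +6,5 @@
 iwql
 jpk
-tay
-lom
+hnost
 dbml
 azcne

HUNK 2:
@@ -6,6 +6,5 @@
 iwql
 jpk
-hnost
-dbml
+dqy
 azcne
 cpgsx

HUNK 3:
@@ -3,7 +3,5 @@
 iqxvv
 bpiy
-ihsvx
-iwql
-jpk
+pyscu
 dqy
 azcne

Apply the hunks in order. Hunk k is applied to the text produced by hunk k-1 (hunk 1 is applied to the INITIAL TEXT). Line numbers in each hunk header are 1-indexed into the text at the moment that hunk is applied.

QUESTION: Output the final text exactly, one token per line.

Hunk 1: at line 6 remove [tay,lom] add [hnost] -> 12 lines: lgzy eayo iqxvv bpiy ihsvx iwql jpk hnost dbml azcne cpgsx njwg
Hunk 2: at line 6 remove [hnost,dbml] add [dqy] -> 11 lines: lgzy eayo iqxvv bpiy ihsvx iwql jpk dqy azcne cpgsx njwg
Hunk 3: at line 3 remove [ihsvx,iwql,jpk] add [pyscu] -> 9 lines: lgzy eayo iqxvv bpiy pyscu dqy azcne cpgsx njwg

Answer: lgzy
eayo
iqxvv
bpiy
pyscu
dqy
azcne
cpgsx
njwg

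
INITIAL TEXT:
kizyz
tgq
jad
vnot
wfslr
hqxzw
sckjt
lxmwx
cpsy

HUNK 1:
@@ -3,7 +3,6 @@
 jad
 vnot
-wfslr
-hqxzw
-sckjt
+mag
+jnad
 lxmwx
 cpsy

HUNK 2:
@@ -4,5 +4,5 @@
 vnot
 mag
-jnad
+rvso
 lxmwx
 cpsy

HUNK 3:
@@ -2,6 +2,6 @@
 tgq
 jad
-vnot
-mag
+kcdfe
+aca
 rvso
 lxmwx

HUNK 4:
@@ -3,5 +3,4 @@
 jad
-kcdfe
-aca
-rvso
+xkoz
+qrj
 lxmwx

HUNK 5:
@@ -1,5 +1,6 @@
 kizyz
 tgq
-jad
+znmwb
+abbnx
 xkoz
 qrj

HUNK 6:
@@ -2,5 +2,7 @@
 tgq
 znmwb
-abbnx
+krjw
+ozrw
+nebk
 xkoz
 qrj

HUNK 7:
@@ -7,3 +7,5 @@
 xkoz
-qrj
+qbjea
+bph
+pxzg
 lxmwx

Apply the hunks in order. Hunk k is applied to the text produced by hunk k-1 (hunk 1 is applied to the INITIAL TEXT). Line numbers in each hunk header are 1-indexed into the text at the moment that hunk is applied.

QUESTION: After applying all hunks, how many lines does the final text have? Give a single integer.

Answer: 12

Derivation:
Hunk 1: at line 3 remove [wfslr,hqxzw,sckjt] add [mag,jnad] -> 8 lines: kizyz tgq jad vnot mag jnad lxmwx cpsy
Hunk 2: at line 4 remove [jnad] add [rvso] -> 8 lines: kizyz tgq jad vnot mag rvso lxmwx cpsy
Hunk 3: at line 2 remove [vnot,mag] add [kcdfe,aca] -> 8 lines: kizyz tgq jad kcdfe aca rvso lxmwx cpsy
Hunk 4: at line 3 remove [kcdfe,aca,rvso] add [xkoz,qrj] -> 7 lines: kizyz tgq jad xkoz qrj lxmwx cpsy
Hunk 5: at line 1 remove [jad] add [znmwb,abbnx] -> 8 lines: kizyz tgq znmwb abbnx xkoz qrj lxmwx cpsy
Hunk 6: at line 2 remove [abbnx] add [krjw,ozrw,nebk] -> 10 lines: kizyz tgq znmwb krjw ozrw nebk xkoz qrj lxmwx cpsy
Hunk 7: at line 7 remove [qrj] add [qbjea,bph,pxzg] -> 12 lines: kizyz tgq znmwb krjw ozrw nebk xkoz qbjea bph pxzg lxmwx cpsy
Final line count: 12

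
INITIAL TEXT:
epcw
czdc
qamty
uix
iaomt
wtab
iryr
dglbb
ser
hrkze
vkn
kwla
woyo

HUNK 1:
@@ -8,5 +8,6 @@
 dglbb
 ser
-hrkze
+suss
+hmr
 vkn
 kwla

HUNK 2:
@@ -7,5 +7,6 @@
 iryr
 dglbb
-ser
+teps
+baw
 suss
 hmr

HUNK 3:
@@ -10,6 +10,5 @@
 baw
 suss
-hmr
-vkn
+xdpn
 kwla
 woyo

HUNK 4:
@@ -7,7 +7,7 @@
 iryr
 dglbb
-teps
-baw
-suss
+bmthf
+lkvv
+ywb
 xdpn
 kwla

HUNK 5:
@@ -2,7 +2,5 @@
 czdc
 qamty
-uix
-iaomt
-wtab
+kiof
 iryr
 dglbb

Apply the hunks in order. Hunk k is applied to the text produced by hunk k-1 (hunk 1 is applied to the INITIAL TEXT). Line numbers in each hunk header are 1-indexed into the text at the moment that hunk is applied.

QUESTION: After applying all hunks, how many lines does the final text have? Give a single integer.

Hunk 1: at line 8 remove [hrkze] add [suss,hmr] -> 14 lines: epcw czdc qamty uix iaomt wtab iryr dglbb ser suss hmr vkn kwla woyo
Hunk 2: at line 7 remove [ser] add [teps,baw] -> 15 lines: epcw czdc qamty uix iaomt wtab iryr dglbb teps baw suss hmr vkn kwla woyo
Hunk 3: at line 10 remove [hmr,vkn] add [xdpn] -> 14 lines: epcw czdc qamty uix iaomt wtab iryr dglbb teps baw suss xdpn kwla woyo
Hunk 4: at line 7 remove [teps,baw,suss] add [bmthf,lkvv,ywb] -> 14 lines: epcw czdc qamty uix iaomt wtab iryr dglbb bmthf lkvv ywb xdpn kwla woyo
Hunk 5: at line 2 remove [uix,iaomt,wtab] add [kiof] -> 12 lines: epcw czdc qamty kiof iryr dglbb bmthf lkvv ywb xdpn kwla woyo
Final line count: 12

Answer: 12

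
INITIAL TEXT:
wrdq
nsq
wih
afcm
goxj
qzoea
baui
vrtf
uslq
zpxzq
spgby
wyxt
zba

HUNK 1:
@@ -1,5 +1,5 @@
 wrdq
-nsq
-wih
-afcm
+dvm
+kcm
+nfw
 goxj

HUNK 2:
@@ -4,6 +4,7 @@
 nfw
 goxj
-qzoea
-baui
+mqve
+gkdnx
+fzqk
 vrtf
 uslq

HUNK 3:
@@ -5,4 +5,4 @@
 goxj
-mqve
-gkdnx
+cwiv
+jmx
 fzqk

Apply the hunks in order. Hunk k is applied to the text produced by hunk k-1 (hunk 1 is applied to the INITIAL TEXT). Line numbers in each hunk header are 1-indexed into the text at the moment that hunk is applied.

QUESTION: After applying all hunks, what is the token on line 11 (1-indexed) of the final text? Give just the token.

Answer: zpxzq

Derivation:
Hunk 1: at line 1 remove [nsq,wih,afcm] add [dvm,kcm,nfw] -> 13 lines: wrdq dvm kcm nfw goxj qzoea baui vrtf uslq zpxzq spgby wyxt zba
Hunk 2: at line 4 remove [qzoea,baui] add [mqve,gkdnx,fzqk] -> 14 lines: wrdq dvm kcm nfw goxj mqve gkdnx fzqk vrtf uslq zpxzq spgby wyxt zba
Hunk 3: at line 5 remove [mqve,gkdnx] add [cwiv,jmx] -> 14 lines: wrdq dvm kcm nfw goxj cwiv jmx fzqk vrtf uslq zpxzq spgby wyxt zba
Final line 11: zpxzq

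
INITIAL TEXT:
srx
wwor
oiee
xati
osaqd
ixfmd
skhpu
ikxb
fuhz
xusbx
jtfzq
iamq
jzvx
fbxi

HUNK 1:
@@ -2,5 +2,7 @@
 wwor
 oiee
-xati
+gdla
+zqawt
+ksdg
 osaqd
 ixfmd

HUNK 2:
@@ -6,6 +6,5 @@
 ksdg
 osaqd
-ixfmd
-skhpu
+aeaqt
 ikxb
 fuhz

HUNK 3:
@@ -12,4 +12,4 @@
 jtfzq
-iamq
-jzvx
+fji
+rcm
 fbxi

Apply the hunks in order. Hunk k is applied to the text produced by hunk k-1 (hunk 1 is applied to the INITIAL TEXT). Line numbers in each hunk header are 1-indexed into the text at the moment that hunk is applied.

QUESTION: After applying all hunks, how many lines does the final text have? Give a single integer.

Hunk 1: at line 2 remove [xati] add [gdla,zqawt,ksdg] -> 16 lines: srx wwor oiee gdla zqawt ksdg osaqd ixfmd skhpu ikxb fuhz xusbx jtfzq iamq jzvx fbxi
Hunk 2: at line 6 remove [ixfmd,skhpu] add [aeaqt] -> 15 lines: srx wwor oiee gdla zqawt ksdg osaqd aeaqt ikxb fuhz xusbx jtfzq iamq jzvx fbxi
Hunk 3: at line 12 remove [iamq,jzvx] add [fji,rcm] -> 15 lines: srx wwor oiee gdla zqawt ksdg osaqd aeaqt ikxb fuhz xusbx jtfzq fji rcm fbxi
Final line count: 15

Answer: 15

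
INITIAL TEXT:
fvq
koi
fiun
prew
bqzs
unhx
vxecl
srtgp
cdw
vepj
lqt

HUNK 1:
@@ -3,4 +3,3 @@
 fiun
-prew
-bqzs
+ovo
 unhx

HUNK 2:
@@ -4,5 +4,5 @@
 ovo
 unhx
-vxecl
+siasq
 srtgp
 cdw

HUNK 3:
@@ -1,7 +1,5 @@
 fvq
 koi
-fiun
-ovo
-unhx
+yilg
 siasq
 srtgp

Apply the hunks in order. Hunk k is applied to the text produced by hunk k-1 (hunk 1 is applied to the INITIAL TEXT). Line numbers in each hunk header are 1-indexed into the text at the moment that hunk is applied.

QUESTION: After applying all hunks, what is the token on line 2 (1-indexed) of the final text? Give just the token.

Hunk 1: at line 3 remove [prew,bqzs] add [ovo] -> 10 lines: fvq koi fiun ovo unhx vxecl srtgp cdw vepj lqt
Hunk 2: at line 4 remove [vxecl] add [siasq] -> 10 lines: fvq koi fiun ovo unhx siasq srtgp cdw vepj lqt
Hunk 3: at line 1 remove [fiun,ovo,unhx] add [yilg] -> 8 lines: fvq koi yilg siasq srtgp cdw vepj lqt
Final line 2: koi

Answer: koi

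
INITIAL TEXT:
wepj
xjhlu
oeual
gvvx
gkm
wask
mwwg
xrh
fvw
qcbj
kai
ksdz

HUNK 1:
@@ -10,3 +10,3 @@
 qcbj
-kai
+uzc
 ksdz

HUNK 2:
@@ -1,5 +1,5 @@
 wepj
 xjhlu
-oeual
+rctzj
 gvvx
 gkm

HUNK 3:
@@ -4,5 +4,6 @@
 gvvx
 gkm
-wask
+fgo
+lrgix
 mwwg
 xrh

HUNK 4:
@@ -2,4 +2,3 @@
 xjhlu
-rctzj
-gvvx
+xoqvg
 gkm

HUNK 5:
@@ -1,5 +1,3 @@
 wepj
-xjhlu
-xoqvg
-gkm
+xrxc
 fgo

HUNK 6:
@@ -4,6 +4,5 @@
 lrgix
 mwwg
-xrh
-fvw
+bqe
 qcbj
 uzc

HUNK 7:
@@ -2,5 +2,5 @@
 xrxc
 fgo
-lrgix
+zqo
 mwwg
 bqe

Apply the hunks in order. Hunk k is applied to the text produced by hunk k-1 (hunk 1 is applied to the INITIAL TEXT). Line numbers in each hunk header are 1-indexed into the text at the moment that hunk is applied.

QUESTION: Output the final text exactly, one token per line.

Answer: wepj
xrxc
fgo
zqo
mwwg
bqe
qcbj
uzc
ksdz

Derivation:
Hunk 1: at line 10 remove [kai] add [uzc] -> 12 lines: wepj xjhlu oeual gvvx gkm wask mwwg xrh fvw qcbj uzc ksdz
Hunk 2: at line 1 remove [oeual] add [rctzj] -> 12 lines: wepj xjhlu rctzj gvvx gkm wask mwwg xrh fvw qcbj uzc ksdz
Hunk 3: at line 4 remove [wask] add [fgo,lrgix] -> 13 lines: wepj xjhlu rctzj gvvx gkm fgo lrgix mwwg xrh fvw qcbj uzc ksdz
Hunk 4: at line 2 remove [rctzj,gvvx] add [xoqvg] -> 12 lines: wepj xjhlu xoqvg gkm fgo lrgix mwwg xrh fvw qcbj uzc ksdz
Hunk 5: at line 1 remove [xjhlu,xoqvg,gkm] add [xrxc] -> 10 lines: wepj xrxc fgo lrgix mwwg xrh fvw qcbj uzc ksdz
Hunk 6: at line 4 remove [xrh,fvw] add [bqe] -> 9 lines: wepj xrxc fgo lrgix mwwg bqe qcbj uzc ksdz
Hunk 7: at line 2 remove [lrgix] add [zqo] -> 9 lines: wepj xrxc fgo zqo mwwg bqe qcbj uzc ksdz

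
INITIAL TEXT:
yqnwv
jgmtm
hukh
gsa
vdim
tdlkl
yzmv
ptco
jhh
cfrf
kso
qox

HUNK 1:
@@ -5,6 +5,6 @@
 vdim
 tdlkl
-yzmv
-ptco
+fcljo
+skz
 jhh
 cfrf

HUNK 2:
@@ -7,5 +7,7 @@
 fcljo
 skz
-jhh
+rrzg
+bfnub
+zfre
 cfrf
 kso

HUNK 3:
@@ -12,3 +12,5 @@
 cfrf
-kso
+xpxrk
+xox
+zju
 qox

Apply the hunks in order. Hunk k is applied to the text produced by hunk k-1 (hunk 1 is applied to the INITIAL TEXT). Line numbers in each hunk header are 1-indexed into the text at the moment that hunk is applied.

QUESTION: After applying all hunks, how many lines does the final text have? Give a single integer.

Hunk 1: at line 5 remove [yzmv,ptco] add [fcljo,skz] -> 12 lines: yqnwv jgmtm hukh gsa vdim tdlkl fcljo skz jhh cfrf kso qox
Hunk 2: at line 7 remove [jhh] add [rrzg,bfnub,zfre] -> 14 lines: yqnwv jgmtm hukh gsa vdim tdlkl fcljo skz rrzg bfnub zfre cfrf kso qox
Hunk 3: at line 12 remove [kso] add [xpxrk,xox,zju] -> 16 lines: yqnwv jgmtm hukh gsa vdim tdlkl fcljo skz rrzg bfnub zfre cfrf xpxrk xox zju qox
Final line count: 16

Answer: 16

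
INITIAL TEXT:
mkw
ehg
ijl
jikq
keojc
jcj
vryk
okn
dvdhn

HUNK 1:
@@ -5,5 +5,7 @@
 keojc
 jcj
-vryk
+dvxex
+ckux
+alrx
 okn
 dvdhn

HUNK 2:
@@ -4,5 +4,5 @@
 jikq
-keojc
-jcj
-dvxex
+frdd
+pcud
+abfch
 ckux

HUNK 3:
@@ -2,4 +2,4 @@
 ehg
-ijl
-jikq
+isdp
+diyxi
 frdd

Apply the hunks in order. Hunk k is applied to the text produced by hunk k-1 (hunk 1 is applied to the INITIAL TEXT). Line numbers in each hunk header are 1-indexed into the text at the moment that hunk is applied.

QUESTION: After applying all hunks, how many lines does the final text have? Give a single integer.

Hunk 1: at line 5 remove [vryk] add [dvxex,ckux,alrx] -> 11 lines: mkw ehg ijl jikq keojc jcj dvxex ckux alrx okn dvdhn
Hunk 2: at line 4 remove [keojc,jcj,dvxex] add [frdd,pcud,abfch] -> 11 lines: mkw ehg ijl jikq frdd pcud abfch ckux alrx okn dvdhn
Hunk 3: at line 2 remove [ijl,jikq] add [isdp,diyxi] -> 11 lines: mkw ehg isdp diyxi frdd pcud abfch ckux alrx okn dvdhn
Final line count: 11

Answer: 11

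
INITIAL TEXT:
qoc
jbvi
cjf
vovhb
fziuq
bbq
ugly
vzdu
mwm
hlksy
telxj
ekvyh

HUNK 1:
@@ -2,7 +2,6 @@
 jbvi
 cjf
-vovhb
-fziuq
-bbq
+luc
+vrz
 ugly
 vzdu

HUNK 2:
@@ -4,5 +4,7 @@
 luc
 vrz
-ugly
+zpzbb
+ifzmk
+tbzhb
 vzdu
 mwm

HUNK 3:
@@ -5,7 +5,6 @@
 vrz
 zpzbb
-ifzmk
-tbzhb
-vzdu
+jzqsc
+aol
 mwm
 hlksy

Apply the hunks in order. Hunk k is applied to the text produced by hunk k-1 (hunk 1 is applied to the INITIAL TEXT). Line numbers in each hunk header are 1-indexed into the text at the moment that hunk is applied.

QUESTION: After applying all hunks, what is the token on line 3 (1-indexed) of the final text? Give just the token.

Hunk 1: at line 2 remove [vovhb,fziuq,bbq] add [luc,vrz] -> 11 lines: qoc jbvi cjf luc vrz ugly vzdu mwm hlksy telxj ekvyh
Hunk 2: at line 4 remove [ugly] add [zpzbb,ifzmk,tbzhb] -> 13 lines: qoc jbvi cjf luc vrz zpzbb ifzmk tbzhb vzdu mwm hlksy telxj ekvyh
Hunk 3: at line 5 remove [ifzmk,tbzhb,vzdu] add [jzqsc,aol] -> 12 lines: qoc jbvi cjf luc vrz zpzbb jzqsc aol mwm hlksy telxj ekvyh
Final line 3: cjf

Answer: cjf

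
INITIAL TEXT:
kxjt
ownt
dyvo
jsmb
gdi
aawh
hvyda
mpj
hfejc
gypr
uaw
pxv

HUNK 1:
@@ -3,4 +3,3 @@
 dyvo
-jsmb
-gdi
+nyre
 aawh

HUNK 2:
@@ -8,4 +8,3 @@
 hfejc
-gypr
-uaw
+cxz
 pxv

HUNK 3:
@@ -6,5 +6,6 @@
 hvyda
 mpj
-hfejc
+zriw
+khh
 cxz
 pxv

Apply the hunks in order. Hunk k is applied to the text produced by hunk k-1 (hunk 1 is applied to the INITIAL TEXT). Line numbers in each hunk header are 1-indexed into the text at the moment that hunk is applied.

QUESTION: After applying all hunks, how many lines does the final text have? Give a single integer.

Answer: 11

Derivation:
Hunk 1: at line 3 remove [jsmb,gdi] add [nyre] -> 11 lines: kxjt ownt dyvo nyre aawh hvyda mpj hfejc gypr uaw pxv
Hunk 2: at line 8 remove [gypr,uaw] add [cxz] -> 10 lines: kxjt ownt dyvo nyre aawh hvyda mpj hfejc cxz pxv
Hunk 3: at line 6 remove [hfejc] add [zriw,khh] -> 11 lines: kxjt ownt dyvo nyre aawh hvyda mpj zriw khh cxz pxv
Final line count: 11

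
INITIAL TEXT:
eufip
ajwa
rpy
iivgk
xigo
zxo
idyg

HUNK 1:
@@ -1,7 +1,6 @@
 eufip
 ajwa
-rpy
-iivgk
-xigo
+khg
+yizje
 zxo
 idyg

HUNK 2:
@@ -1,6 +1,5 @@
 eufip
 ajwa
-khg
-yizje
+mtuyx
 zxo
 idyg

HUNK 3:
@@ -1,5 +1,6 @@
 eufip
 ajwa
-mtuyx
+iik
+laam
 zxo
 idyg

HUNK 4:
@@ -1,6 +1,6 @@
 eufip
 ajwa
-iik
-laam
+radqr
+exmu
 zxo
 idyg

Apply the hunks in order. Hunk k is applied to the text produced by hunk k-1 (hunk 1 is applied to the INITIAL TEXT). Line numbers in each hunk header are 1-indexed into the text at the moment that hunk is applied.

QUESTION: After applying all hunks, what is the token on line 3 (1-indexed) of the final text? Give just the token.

Hunk 1: at line 1 remove [rpy,iivgk,xigo] add [khg,yizje] -> 6 lines: eufip ajwa khg yizje zxo idyg
Hunk 2: at line 1 remove [khg,yizje] add [mtuyx] -> 5 lines: eufip ajwa mtuyx zxo idyg
Hunk 3: at line 1 remove [mtuyx] add [iik,laam] -> 6 lines: eufip ajwa iik laam zxo idyg
Hunk 4: at line 1 remove [iik,laam] add [radqr,exmu] -> 6 lines: eufip ajwa radqr exmu zxo idyg
Final line 3: radqr

Answer: radqr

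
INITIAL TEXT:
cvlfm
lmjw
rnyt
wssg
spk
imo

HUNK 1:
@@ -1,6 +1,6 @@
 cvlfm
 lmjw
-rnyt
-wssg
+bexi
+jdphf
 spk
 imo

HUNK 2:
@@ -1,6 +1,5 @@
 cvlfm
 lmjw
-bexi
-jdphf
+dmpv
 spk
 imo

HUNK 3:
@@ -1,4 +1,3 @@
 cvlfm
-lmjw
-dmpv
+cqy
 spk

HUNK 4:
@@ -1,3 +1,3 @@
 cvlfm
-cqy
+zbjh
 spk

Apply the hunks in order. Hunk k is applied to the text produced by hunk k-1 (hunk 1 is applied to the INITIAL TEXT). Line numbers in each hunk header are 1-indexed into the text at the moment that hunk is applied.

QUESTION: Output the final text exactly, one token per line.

Hunk 1: at line 1 remove [rnyt,wssg] add [bexi,jdphf] -> 6 lines: cvlfm lmjw bexi jdphf spk imo
Hunk 2: at line 1 remove [bexi,jdphf] add [dmpv] -> 5 lines: cvlfm lmjw dmpv spk imo
Hunk 3: at line 1 remove [lmjw,dmpv] add [cqy] -> 4 lines: cvlfm cqy spk imo
Hunk 4: at line 1 remove [cqy] add [zbjh] -> 4 lines: cvlfm zbjh spk imo

Answer: cvlfm
zbjh
spk
imo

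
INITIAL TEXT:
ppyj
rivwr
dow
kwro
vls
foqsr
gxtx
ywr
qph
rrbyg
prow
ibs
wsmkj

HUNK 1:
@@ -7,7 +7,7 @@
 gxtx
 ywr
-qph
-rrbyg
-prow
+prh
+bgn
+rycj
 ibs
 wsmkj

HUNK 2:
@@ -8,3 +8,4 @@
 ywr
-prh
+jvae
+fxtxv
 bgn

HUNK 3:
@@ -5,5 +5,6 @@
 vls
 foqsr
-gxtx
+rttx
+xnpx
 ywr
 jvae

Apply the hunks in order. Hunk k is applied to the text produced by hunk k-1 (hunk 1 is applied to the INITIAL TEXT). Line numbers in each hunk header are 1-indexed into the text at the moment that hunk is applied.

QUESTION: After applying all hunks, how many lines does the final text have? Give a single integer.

Answer: 15

Derivation:
Hunk 1: at line 7 remove [qph,rrbyg,prow] add [prh,bgn,rycj] -> 13 lines: ppyj rivwr dow kwro vls foqsr gxtx ywr prh bgn rycj ibs wsmkj
Hunk 2: at line 8 remove [prh] add [jvae,fxtxv] -> 14 lines: ppyj rivwr dow kwro vls foqsr gxtx ywr jvae fxtxv bgn rycj ibs wsmkj
Hunk 3: at line 5 remove [gxtx] add [rttx,xnpx] -> 15 lines: ppyj rivwr dow kwro vls foqsr rttx xnpx ywr jvae fxtxv bgn rycj ibs wsmkj
Final line count: 15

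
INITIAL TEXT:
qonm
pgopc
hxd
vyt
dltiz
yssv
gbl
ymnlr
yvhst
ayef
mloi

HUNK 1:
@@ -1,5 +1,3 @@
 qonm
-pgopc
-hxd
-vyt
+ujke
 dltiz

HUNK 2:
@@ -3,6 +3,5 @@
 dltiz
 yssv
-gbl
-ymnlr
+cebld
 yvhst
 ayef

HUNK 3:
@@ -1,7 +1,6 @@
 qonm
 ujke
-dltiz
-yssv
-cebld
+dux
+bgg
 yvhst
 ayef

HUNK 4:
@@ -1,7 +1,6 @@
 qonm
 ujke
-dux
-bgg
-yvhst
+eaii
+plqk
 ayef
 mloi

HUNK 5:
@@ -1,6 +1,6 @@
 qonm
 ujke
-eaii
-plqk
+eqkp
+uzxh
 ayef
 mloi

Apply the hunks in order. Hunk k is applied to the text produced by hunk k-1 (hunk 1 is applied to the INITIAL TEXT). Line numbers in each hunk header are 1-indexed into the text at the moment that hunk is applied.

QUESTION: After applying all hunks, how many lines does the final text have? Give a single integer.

Answer: 6

Derivation:
Hunk 1: at line 1 remove [pgopc,hxd,vyt] add [ujke] -> 9 lines: qonm ujke dltiz yssv gbl ymnlr yvhst ayef mloi
Hunk 2: at line 3 remove [gbl,ymnlr] add [cebld] -> 8 lines: qonm ujke dltiz yssv cebld yvhst ayef mloi
Hunk 3: at line 1 remove [dltiz,yssv,cebld] add [dux,bgg] -> 7 lines: qonm ujke dux bgg yvhst ayef mloi
Hunk 4: at line 1 remove [dux,bgg,yvhst] add [eaii,plqk] -> 6 lines: qonm ujke eaii plqk ayef mloi
Hunk 5: at line 1 remove [eaii,plqk] add [eqkp,uzxh] -> 6 lines: qonm ujke eqkp uzxh ayef mloi
Final line count: 6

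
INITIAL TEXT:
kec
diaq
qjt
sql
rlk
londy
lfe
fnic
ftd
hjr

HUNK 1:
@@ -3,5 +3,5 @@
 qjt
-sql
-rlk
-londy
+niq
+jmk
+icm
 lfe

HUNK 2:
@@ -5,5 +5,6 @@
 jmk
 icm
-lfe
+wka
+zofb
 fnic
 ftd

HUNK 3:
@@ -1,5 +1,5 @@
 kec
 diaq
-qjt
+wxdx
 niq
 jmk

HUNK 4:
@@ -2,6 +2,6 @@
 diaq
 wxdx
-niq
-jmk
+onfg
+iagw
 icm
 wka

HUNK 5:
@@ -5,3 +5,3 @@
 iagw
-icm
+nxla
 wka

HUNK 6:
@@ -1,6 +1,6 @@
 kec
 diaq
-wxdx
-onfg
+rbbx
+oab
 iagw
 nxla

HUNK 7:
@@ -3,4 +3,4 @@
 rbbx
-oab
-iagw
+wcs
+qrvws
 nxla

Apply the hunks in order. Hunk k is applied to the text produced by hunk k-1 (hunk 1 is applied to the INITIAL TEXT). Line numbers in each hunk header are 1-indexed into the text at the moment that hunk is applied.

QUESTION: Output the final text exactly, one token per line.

Answer: kec
diaq
rbbx
wcs
qrvws
nxla
wka
zofb
fnic
ftd
hjr

Derivation:
Hunk 1: at line 3 remove [sql,rlk,londy] add [niq,jmk,icm] -> 10 lines: kec diaq qjt niq jmk icm lfe fnic ftd hjr
Hunk 2: at line 5 remove [lfe] add [wka,zofb] -> 11 lines: kec diaq qjt niq jmk icm wka zofb fnic ftd hjr
Hunk 3: at line 1 remove [qjt] add [wxdx] -> 11 lines: kec diaq wxdx niq jmk icm wka zofb fnic ftd hjr
Hunk 4: at line 2 remove [niq,jmk] add [onfg,iagw] -> 11 lines: kec diaq wxdx onfg iagw icm wka zofb fnic ftd hjr
Hunk 5: at line 5 remove [icm] add [nxla] -> 11 lines: kec diaq wxdx onfg iagw nxla wka zofb fnic ftd hjr
Hunk 6: at line 1 remove [wxdx,onfg] add [rbbx,oab] -> 11 lines: kec diaq rbbx oab iagw nxla wka zofb fnic ftd hjr
Hunk 7: at line 3 remove [oab,iagw] add [wcs,qrvws] -> 11 lines: kec diaq rbbx wcs qrvws nxla wka zofb fnic ftd hjr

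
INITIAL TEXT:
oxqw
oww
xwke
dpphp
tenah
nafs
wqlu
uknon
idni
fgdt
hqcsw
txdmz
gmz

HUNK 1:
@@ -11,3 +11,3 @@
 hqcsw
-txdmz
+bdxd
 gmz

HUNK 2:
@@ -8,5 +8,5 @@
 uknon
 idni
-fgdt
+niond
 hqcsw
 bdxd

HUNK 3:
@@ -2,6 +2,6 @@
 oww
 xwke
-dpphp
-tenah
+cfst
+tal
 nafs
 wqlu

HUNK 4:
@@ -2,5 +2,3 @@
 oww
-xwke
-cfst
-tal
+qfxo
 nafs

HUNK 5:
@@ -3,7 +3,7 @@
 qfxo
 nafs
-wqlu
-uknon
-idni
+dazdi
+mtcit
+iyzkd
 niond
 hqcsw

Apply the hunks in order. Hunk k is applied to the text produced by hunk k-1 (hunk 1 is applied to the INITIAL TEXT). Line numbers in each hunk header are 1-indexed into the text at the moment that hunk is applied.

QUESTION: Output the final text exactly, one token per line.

Hunk 1: at line 11 remove [txdmz] add [bdxd] -> 13 lines: oxqw oww xwke dpphp tenah nafs wqlu uknon idni fgdt hqcsw bdxd gmz
Hunk 2: at line 8 remove [fgdt] add [niond] -> 13 lines: oxqw oww xwke dpphp tenah nafs wqlu uknon idni niond hqcsw bdxd gmz
Hunk 3: at line 2 remove [dpphp,tenah] add [cfst,tal] -> 13 lines: oxqw oww xwke cfst tal nafs wqlu uknon idni niond hqcsw bdxd gmz
Hunk 4: at line 2 remove [xwke,cfst,tal] add [qfxo] -> 11 lines: oxqw oww qfxo nafs wqlu uknon idni niond hqcsw bdxd gmz
Hunk 5: at line 3 remove [wqlu,uknon,idni] add [dazdi,mtcit,iyzkd] -> 11 lines: oxqw oww qfxo nafs dazdi mtcit iyzkd niond hqcsw bdxd gmz

Answer: oxqw
oww
qfxo
nafs
dazdi
mtcit
iyzkd
niond
hqcsw
bdxd
gmz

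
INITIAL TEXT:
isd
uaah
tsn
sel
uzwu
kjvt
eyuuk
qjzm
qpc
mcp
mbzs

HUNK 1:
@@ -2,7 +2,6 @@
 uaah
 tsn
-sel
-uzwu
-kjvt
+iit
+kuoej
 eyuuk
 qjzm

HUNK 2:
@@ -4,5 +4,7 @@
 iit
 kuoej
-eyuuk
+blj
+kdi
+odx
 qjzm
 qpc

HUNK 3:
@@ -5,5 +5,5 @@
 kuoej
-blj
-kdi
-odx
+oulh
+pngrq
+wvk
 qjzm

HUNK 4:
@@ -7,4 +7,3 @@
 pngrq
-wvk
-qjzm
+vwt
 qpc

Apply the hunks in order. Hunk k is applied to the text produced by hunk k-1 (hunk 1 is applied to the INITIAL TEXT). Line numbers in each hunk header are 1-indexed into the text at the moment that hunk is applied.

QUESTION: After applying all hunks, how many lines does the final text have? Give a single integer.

Answer: 11

Derivation:
Hunk 1: at line 2 remove [sel,uzwu,kjvt] add [iit,kuoej] -> 10 lines: isd uaah tsn iit kuoej eyuuk qjzm qpc mcp mbzs
Hunk 2: at line 4 remove [eyuuk] add [blj,kdi,odx] -> 12 lines: isd uaah tsn iit kuoej blj kdi odx qjzm qpc mcp mbzs
Hunk 3: at line 5 remove [blj,kdi,odx] add [oulh,pngrq,wvk] -> 12 lines: isd uaah tsn iit kuoej oulh pngrq wvk qjzm qpc mcp mbzs
Hunk 4: at line 7 remove [wvk,qjzm] add [vwt] -> 11 lines: isd uaah tsn iit kuoej oulh pngrq vwt qpc mcp mbzs
Final line count: 11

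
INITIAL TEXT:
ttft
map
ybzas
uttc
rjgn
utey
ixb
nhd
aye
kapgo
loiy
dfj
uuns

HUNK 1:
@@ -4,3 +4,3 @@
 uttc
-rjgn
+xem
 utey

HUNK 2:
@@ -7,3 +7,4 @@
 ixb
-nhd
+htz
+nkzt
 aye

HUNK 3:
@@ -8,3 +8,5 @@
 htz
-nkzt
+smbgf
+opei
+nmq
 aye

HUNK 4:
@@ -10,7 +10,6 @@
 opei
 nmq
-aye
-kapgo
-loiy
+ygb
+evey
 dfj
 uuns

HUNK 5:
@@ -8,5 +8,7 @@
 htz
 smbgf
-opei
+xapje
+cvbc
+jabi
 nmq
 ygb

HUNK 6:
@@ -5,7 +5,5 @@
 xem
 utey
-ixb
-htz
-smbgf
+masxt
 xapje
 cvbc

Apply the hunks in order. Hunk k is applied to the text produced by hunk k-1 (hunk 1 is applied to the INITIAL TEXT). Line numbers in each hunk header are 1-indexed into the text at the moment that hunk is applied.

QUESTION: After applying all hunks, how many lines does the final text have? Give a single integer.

Hunk 1: at line 4 remove [rjgn] add [xem] -> 13 lines: ttft map ybzas uttc xem utey ixb nhd aye kapgo loiy dfj uuns
Hunk 2: at line 7 remove [nhd] add [htz,nkzt] -> 14 lines: ttft map ybzas uttc xem utey ixb htz nkzt aye kapgo loiy dfj uuns
Hunk 3: at line 8 remove [nkzt] add [smbgf,opei,nmq] -> 16 lines: ttft map ybzas uttc xem utey ixb htz smbgf opei nmq aye kapgo loiy dfj uuns
Hunk 4: at line 10 remove [aye,kapgo,loiy] add [ygb,evey] -> 15 lines: ttft map ybzas uttc xem utey ixb htz smbgf opei nmq ygb evey dfj uuns
Hunk 5: at line 8 remove [opei] add [xapje,cvbc,jabi] -> 17 lines: ttft map ybzas uttc xem utey ixb htz smbgf xapje cvbc jabi nmq ygb evey dfj uuns
Hunk 6: at line 5 remove [ixb,htz,smbgf] add [masxt] -> 15 lines: ttft map ybzas uttc xem utey masxt xapje cvbc jabi nmq ygb evey dfj uuns
Final line count: 15

Answer: 15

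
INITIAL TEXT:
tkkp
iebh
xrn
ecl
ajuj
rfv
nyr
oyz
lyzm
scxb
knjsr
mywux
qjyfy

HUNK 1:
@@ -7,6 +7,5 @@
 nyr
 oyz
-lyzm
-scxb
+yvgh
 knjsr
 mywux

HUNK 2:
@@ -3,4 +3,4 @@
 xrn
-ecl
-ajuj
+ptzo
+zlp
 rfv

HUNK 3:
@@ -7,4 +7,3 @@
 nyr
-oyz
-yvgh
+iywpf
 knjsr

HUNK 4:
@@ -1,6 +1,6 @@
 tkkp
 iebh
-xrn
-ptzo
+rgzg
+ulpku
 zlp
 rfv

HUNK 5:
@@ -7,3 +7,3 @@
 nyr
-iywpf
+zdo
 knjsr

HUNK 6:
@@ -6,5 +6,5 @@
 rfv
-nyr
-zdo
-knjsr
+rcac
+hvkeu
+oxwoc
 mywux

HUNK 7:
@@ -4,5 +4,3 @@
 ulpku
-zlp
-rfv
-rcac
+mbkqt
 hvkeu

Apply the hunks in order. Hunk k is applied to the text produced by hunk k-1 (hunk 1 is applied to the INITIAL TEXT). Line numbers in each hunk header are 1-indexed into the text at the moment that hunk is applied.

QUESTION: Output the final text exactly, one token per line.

Answer: tkkp
iebh
rgzg
ulpku
mbkqt
hvkeu
oxwoc
mywux
qjyfy

Derivation:
Hunk 1: at line 7 remove [lyzm,scxb] add [yvgh] -> 12 lines: tkkp iebh xrn ecl ajuj rfv nyr oyz yvgh knjsr mywux qjyfy
Hunk 2: at line 3 remove [ecl,ajuj] add [ptzo,zlp] -> 12 lines: tkkp iebh xrn ptzo zlp rfv nyr oyz yvgh knjsr mywux qjyfy
Hunk 3: at line 7 remove [oyz,yvgh] add [iywpf] -> 11 lines: tkkp iebh xrn ptzo zlp rfv nyr iywpf knjsr mywux qjyfy
Hunk 4: at line 1 remove [xrn,ptzo] add [rgzg,ulpku] -> 11 lines: tkkp iebh rgzg ulpku zlp rfv nyr iywpf knjsr mywux qjyfy
Hunk 5: at line 7 remove [iywpf] add [zdo] -> 11 lines: tkkp iebh rgzg ulpku zlp rfv nyr zdo knjsr mywux qjyfy
Hunk 6: at line 6 remove [nyr,zdo,knjsr] add [rcac,hvkeu,oxwoc] -> 11 lines: tkkp iebh rgzg ulpku zlp rfv rcac hvkeu oxwoc mywux qjyfy
Hunk 7: at line 4 remove [zlp,rfv,rcac] add [mbkqt] -> 9 lines: tkkp iebh rgzg ulpku mbkqt hvkeu oxwoc mywux qjyfy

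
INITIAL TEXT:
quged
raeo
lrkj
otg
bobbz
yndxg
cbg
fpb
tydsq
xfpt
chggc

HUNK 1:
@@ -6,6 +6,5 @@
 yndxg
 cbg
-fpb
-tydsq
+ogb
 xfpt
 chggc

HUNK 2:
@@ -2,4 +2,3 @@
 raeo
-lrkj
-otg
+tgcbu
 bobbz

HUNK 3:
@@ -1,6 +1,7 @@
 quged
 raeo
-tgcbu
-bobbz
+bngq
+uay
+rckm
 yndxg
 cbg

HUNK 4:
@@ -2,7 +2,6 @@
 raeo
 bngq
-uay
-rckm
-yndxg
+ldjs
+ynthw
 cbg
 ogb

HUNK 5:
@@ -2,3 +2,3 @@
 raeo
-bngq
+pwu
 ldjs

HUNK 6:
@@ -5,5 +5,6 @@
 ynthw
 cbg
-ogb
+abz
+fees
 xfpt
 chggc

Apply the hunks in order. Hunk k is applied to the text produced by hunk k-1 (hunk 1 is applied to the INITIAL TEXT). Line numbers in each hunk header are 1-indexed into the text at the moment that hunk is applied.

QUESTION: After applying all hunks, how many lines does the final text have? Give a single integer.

Hunk 1: at line 6 remove [fpb,tydsq] add [ogb] -> 10 lines: quged raeo lrkj otg bobbz yndxg cbg ogb xfpt chggc
Hunk 2: at line 2 remove [lrkj,otg] add [tgcbu] -> 9 lines: quged raeo tgcbu bobbz yndxg cbg ogb xfpt chggc
Hunk 3: at line 1 remove [tgcbu,bobbz] add [bngq,uay,rckm] -> 10 lines: quged raeo bngq uay rckm yndxg cbg ogb xfpt chggc
Hunk 4: at line 2 remove [uay,rckm,yndxg] add [ldjs,ynthw] -> 9 lines: quged raeo bngq ldjs ynthw cbg ogb xfpt chggc
Hunk 5: at line 2 remove [bngq] add [pwu] -> 9 lines: quged raeo pwu ldjs ynthw cbg ogb xfpt chggc
Hunk 6: at line 5 remove [ogb] add [abz,fees] -> 10 lines: quged raeo pwu ldjs ynthw cbg abz fees xfpt chggc
Final line count: 10

Answer: 10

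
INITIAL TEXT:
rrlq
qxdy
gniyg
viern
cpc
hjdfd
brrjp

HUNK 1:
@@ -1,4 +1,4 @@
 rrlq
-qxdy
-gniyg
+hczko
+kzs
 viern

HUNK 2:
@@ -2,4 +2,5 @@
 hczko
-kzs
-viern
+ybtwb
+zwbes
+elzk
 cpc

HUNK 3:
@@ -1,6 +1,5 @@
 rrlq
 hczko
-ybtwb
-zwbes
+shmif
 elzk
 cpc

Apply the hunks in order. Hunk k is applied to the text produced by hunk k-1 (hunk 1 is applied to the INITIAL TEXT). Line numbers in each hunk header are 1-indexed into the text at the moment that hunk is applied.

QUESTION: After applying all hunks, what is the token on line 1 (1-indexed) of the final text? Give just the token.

Hunk 1: at line 1 remove [qxdy,gniyg] add [hczko,kzs] -> 7 lines: rrlq hczko kzs viern cpc hjdfd brrjp
Hunk 2: at line 2 remove [kzs,viern] add [ybtwb,zwbes,elzk] -> 8 lines: rrlq hczko ybtwb zwbes elzk cpc hjdfd brrjp
Hunk 3: at line 1 remove [ybtwb,zwbes] add [shmif] -> 7 lines: rrlq hczko shmif elzk cpc hjdfd brrjp
Final line 1: rrlq

Answer: rrlq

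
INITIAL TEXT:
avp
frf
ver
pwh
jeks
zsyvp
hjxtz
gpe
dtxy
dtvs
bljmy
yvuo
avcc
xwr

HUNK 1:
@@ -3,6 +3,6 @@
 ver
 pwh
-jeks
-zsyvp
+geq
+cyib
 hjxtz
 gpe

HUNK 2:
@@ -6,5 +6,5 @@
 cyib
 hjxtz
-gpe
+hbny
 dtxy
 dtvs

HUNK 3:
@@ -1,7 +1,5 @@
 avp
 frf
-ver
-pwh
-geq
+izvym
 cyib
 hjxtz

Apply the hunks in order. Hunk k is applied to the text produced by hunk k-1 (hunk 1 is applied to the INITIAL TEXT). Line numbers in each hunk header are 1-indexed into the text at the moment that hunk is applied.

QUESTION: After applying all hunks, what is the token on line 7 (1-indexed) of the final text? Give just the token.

Answer: dtxy

Derivation:
Hunk 1: at line 3 remove [jeks,zsyvp] add [geq,cyib] -> 14 lines: avp frf ver pwh geq cyib hjxtz gpe dtxy dtvs bljmy yvuo avcc xwr
Hunk 2: at line 6 remove [gpe] add [hbny] -> 14 lines: avp frf ver pwh geq cyib hjxtz hbny dtxy dtvs bljmy yvuo avcc xwr
Hunk 3: at line 1 remove [ver,pwh,geq] add [izvym] -> 12 lines: avp frf izvym cyib hjxtz hbny dtxy dtvs bljmy yvuo avcc xwr
Final line 7: dtxy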